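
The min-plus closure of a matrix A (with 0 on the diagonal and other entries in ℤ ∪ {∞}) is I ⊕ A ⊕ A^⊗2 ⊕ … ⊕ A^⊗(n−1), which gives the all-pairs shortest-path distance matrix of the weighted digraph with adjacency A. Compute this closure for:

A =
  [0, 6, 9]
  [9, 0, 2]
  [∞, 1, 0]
Closure =
  [0, 6, 8]
  [9, 0, 2]
  [10, 1, 0]

This is the Floyd-Warshall all-pairs shortest-path computation. For each intermediate vertex k = 0, 1, …, 2, update dist[i][j] ← min(dist[i][j], dist[i][k] + dist[k][j]). The final matrix gives, for each (i, j), the minimum total weight of any directed path from i to j (possibly empty when i = j).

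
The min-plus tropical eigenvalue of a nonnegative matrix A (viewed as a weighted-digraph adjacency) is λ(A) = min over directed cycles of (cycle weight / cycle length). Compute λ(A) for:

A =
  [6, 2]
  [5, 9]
λ(A) = 7/2

Enumerate directed cycles and compute their means (weight / length). Sample:
  cycle 0 → 0: weight = 6, length = 1, mean = 6/1 ≈ 6.000
  cycle 1 → 1: weight = 9, length = 1, mean = 9/1 ≈ 9.000
  cycle 0 → 1 → 0: weight = 7, length = 2, mean = 7/2 ≈ 3.500
  cycle 1 → 0 → 1: weight = 7, length = 2, mean = 7/2 ≈ 3.500
Minimum mean = 3.500, attained e.g. along the cycle 0 → 1 → 0 with weight 7 and length 2. So λ(A) = 7/2 = 7/2.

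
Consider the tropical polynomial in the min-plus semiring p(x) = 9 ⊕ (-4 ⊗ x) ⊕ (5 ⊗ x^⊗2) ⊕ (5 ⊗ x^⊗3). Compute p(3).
p(3) = -1

A tropical monomial a ⊗ x^⊗i evaluates to a + i · x. Evaluating each term at x = 3:
  Term 0 contributes 9 + 0 · 3 = 9
  Term 1 contributes -4 + 1 · 3 = -1
  Term 2 contributes 5 + 2 · 3 = 11
  Term 3 contributes 5 + 3 · 3 = 14
p(3) = ⊕ of these = min[9, -1, 11, 14] = -1.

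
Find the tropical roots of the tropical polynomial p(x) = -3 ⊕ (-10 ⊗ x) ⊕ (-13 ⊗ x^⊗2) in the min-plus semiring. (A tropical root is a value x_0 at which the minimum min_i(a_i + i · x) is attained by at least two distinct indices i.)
Roots: {3, 7}

Each tropical root is a break point of the lower envelope of the lines y = a_i + i · x (there are 3 lines, with slopes 0, 1, ..., 2). Only the lines that attain the minimum somewhere contribute to roots; other lines are dominated. Here the surviving (envelope) indices are i = 2, i = 1, i = 0.
Intersections between consecutive envelope lines give the roots: for adjacent envelope indices i < j the intersection is x = (a_i − a_j) / (j − i). Reading off the sorted break points: {3, 7}.
Verification: at each break x_0, at least two indices attain the minimum of min_i(a_i + i · x_0).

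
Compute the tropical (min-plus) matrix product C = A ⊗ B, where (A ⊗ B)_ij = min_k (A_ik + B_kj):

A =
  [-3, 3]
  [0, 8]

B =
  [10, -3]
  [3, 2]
A ⊗ B =
  [6, -6]
  [10, -3]

Apply the min-plus product entry-by-entry:
  C[0][0] = min over k of (A[0][0] + B[0][0] = -3 + 10 = 7, A[0][1] + B[1][0] = 3 + 3 = 6) = 6 (attained at k = 1)
  C[0][1] = min over k of (A[0][0] + B[0][1] = -3 + -3 = -6, A[0][1] + B[1][1] = 3 + 2 = 5) = -6 (attained at k = 0)
  C[1][0] = min over k of (A[1][0] + B[0][0] = 0 + 10 = 10, A[1][1] + B[1][0] = 8 + 3 = 11) = 10 (attained at k = 0)
  C[1][1] = min over k of (A[1][0] + B[0][1] = 0 + -3 = -3, A[1][1] + B[1][1] = 8 + 2 = 10) = -3 (attained at k = 0)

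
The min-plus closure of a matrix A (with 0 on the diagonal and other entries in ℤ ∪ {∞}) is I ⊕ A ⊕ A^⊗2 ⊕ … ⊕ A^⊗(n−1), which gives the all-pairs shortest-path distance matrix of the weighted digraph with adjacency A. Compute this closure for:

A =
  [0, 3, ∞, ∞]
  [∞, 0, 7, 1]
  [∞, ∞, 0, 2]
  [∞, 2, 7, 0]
Closure =
  [0, 3, 10, 4]
  [∞, 0, 7, 1]
  [∞, 4, 0, 2]
  [∞, 2, 7, 0]

This is the Floyd-Warshall all-pairs shortest-path computation. For each intermediate vertex k = 0, 1, …, 3, update dist[i][j] ← min(dist[i][j], dist[i][k] + dist[k][j]). The final matrix gives, for each (i, j), the minimum total weight of any directed path from i to j (possibly empty when i = j).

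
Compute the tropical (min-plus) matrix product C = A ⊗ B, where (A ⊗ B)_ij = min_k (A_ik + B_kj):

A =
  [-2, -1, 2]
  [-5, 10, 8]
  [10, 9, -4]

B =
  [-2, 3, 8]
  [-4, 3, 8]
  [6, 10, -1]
A ⊗ B =
  [-5, 1, 1]
  [-7, -2, 3]
  [2, 6, -5]

Apply the min-plus product entry-by-entry:
  C[0][0] = min over k of (A[0][0] + B[0][0] = -2 + -2 = -4, A[0][1] + B[1][0] = -1 + -4 = -5, A[0][2] + B[2][0] = 2 + 6 = 8) = -5 (attained at k = 1)
  C[0][1] = min over k of (A[0][0] + B[0][1] = -2 + 3 = 1, A[0][1] + B[1][1] = -1 + 3 = 2, A[0][2] + B[2][1] = 2 + 10 = 12) = 1 (attained at k = 0)
  C[0][2] = min over k of (A[0][0] + B[0][2] = -2 + 8 = 6, A[0][1] + B[1][2] = -1 + 8 = 7, A[0][2] + B[2][2] = 2 + -1 = 1) = 1 (attained at k = 2)
  C[1][0] = min over k of (A[1][0] + B[0][0] = -5 + -2 = -7, A[1][1] + B[1][0] = 10 + -4 = 6, A[1][2] + B[2][0] = 8 + 6 = 14) = -7 (attained at k = 0)
  C[1][1] = min over k of (A[1][0] + B[0][1] = -5 + 3 = -2, A[1][1] + B[1][1] = 10 + 3 = 13, A[1][2] + B[2][1] = 8 + 10 = 18) = -2 (attained at k = 0)
  C[1][2] = min over k of (A[1][0] + B[0][2] = -5 + 8 = 3, A[1][1] + B[1][2] = 10 + 8 = 18, A[1][2] + B[2][2] = 8 + -1 = 7) = 3 (attained at k = 0)
  C[2][0] = min over k of (A[2][0] + B[0][0] = 10 + -2 = 8, A[2][1] + B[1][0] = 9 + -4 = 5, A[2][2] + B[2][0] = -4 + 6 = 2) = 2 (attained at k = 2)
  C[2][1] = min over k of (A[2][0] + B[0][1] = 10 + 3 = 13, A[2][1] + B[1][1] = 9 + 3 = 12, A[2][2] + B[2][1] = -4 + 10 = 6) = 6 (attained at k = 2)
  C[2][2] = min over k of (A[2][0] + B[0][2] = 10 + 8 = 18, A[2][1] + B[1][2] = 9 + 8 = 17, A[2][2] + B[2][2] = -4 + -1 = -5) = -5 (attained at k = 2)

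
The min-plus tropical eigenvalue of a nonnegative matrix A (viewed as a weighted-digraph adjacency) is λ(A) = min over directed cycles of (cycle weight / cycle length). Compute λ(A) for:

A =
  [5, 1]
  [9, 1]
λ(A) = 1

Enumerate directed cycles and compute their means (weight / length). Sample:
  cycle 0 → 0: weight = 5, length = 1, mean = 5/1 ≈ 5.000
  cycle 1 → 1: weight = 1, length = 1, mean = 1/1 ≈ 1.000
  cycle 0 → 1 → 0: weight = 10, length = 2, mean = 10/2 ≈ 5.000
  cycle 1 → 0 → 1: weight = 10, length = 2, mean = 10/2 ≈ 5.000
Minimum mean = 1.000, attained e.g. along the cycle 1 → 1 with weight 1 and length 1. So λ(A) = 1/1 = 1.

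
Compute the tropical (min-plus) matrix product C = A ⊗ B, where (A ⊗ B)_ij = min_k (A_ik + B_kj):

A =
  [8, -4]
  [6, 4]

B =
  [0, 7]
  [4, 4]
A ⊗ B =
  [0, 0]
  [6, 8]

Apply the min-plus product entry-by-entry:
  C[0][0] = min over k of (A[0][0] + B[0][0] = 8 + 0 = 8, A[0][1] + B[1][0] = -4 + 4 = 0) = 0 (attained at k = 1)
  C[0][1] = min over k of (A[0][0] + B[0][1] = 8 + 7 = 15, A[0][1] + B[1][1] = -4 + 4 = 0) = 0 (attained at k = 1)
  C[1][0] = min over k of (A[1][0] + B[0][0] = 6 + 0 = 6, A[1][1] + B[1][0] = 4 + 4 = 8) = 6 (attained at k = 0)
  C[1][1] = min over k of (A[1][0] + B[0][1] = 6 + 7 = 13, A[1][1] + B[1][1] = 4 + 4 = 8) = 8 (attained at k = 1)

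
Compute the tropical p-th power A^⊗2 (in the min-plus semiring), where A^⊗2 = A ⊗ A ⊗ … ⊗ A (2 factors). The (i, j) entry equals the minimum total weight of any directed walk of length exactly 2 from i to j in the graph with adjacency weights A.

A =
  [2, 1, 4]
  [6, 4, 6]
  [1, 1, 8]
A^⊗2 =
  [4, 3, 6]
  [7, 7, 10]
  [3, 2, 5]

Each entry (A^⊗2)_ij equals the minimum over all length-2 walks i = v_0 → v_1 → … → v_2 = j of Σ_t A[v_t][v_{t+1}]. For example, for (i, j) = (0, 2) we minimise over 3 possible intermediate vertex sequences; the minimum is 6, attained along the walk 0 → 0 → 2.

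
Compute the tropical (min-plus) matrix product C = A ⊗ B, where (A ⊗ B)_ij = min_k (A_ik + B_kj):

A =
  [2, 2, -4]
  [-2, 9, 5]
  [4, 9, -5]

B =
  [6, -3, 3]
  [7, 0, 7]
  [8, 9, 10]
A ⊗ B =
  [4, -1, 5]
  [4, -5, 1]
  [3, 1, 5]

Apply the min-plus product entry-by-entry:
  C[0][0] = min over k of (A[0][0] + B[0][0] = 2 + 6 = 8, A[0][1] + B[1][0] = 2 + 7 = 9, A[0][2] + B[2][0] = -4 + 8 = 4) = 4 (attained at k = 2)
  C[0][1] = min over k of (A[0][0] + B[0][1] = 2 + -3 = -1, A[0][1] + B[1][1] = 2 + 0 = 2, A[0][2] + B[2][1] = -4 + 9 = 5) = -1 (attained at k = 0)
  C[0][2] = min over k of (A[0][0] + B[0][2] = 2 + 3 = 5, A[0][1] + B[1][2] = 2 + 7 = 9, A[0][2] + B[2][2] = -4 + 10 = 6) = 5 (attained at k = 0)
  C[1][0] = min over k of (A[1][0] + B[0][0] = -2 + 6 = 4, A[1][1] + B[1][0] = 9 + 7 = 16, A[1][2] + B[2][0] = 5 + 8 = 13) = 4 (attained at k = 0)
  C[1][1] = min over k of (A[1][0] + B[0][1] = -2 + -3 = -5, A[1][1] + B[1][1] = 9 + 0 = 9, A[1][2] + B[2][1] = 5 + 9 = 14) = -5 (attained at k = 0)
  C[1][2] = min over k of (A[1][0] + B[0][2] = -2 + 3 = 1, A[1][1] + B[1][2] = 9 + 7 = 16, A[1][2] + B[2][2] = 5 + 10 = 15) = 1 (attained at k = 0)
  C[2][0] = min over k of (A[2][0] + B[0][0] = 4 + 6 = 10, A[2][1] + B[1][0] = 9 + 7 = 16, A[2][2] + B[2][0] = -5 + 8 = 3) = 3 (attained at k = 2)
  C[2][1] = min over k of (A[2][0] + B[0][1] = 4 + -3 = 1, A[2][1] + B[1][1] = 9 + 0 = 9, A[2][2] + B[2][1] = -5 + 9 = 4) = 1 (attained at k = 0)
  C[2][2] = min over k of (A[2][0] + B[0][2] = 4 + 3 = 7, A[2][1] + B[1][2] = 9 + 7 = 16, A[2][2] + B[2][2] = -5 + 10 = 5) = 5 (attained at k = 2)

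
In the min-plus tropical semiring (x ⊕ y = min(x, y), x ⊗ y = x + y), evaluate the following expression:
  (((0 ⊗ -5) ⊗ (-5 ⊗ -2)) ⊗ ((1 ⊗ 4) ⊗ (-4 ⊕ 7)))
(((0 ⊗ -5) ⊗ (-5 ⊗ -2)) ⊗ ((1 ⊗ 4) ⊗ (-4 ⊕ 7))) = -11

Expand innermost to outermost. Recall ⊕ takes the minimum of its arguments and ⊗ takes their sum. Working out the expression (((0 ⊗ -5) ⊗ (-5 ⊗ -2)) ⊗ ((1 ⊗ 4) ⊗ (-4 ⊕ 7))) gives -11.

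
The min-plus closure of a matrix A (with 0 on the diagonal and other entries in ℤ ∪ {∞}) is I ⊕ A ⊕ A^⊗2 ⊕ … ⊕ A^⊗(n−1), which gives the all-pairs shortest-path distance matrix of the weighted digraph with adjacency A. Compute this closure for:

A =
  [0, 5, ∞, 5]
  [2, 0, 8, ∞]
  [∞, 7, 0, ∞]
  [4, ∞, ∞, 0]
Closure =
  [0, 5, 13, 5]
  [2, 0, 8, 7]
  [9, 7, 0, 14]
  [4, 9, 17, 0]

This is the Floyd-Warshall all-pairs shortest-path computation. For each intermediate vertex k = 0, 1, …, 3, update dist[i][j] ← min(dist[i][j], dist[i][k] + dist[k][j]). The final matrix gives, for each (i, j), the minimum total weight of any directed path from i to j (possibly empty when i = j).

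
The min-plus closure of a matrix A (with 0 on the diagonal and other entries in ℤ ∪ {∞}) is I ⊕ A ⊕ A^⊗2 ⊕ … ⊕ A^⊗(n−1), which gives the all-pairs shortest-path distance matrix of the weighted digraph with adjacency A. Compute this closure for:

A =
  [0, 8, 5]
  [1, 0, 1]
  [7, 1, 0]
Closure =
  [0, 6, 5]
  [1, 0, 1]
  [2, 1, 0]

This is the Floyd-Warshall all-pairs shortest-path computation. For each intermediate vertex k = 0, 1, …, 2, update dist[i][j] ← min(dist[i][j], dist[i][k] + dist[k][j]). The final matrix gives, for each (i, j), the minimum total weight of any directed path from i to j (possibly empty when i = j).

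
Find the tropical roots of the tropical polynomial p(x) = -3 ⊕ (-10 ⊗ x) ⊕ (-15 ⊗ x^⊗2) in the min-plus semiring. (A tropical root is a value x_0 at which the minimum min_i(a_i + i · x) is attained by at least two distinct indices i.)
Roots: {5, 7}

Each tropical root is a break point of the lower envelope of the lines y = a_i + i · x (there are 3 lines, with slopes 0, 1, ..., 2). Only the lines that attain the minimum somewhere contribute to roots; other lines are dominated. Here the surviving (envelope) indices are i = 2, i = 1, i = 0.
Intersections between consecutive envelope lines give the roots: for adjacent envelope indices i < j the intersection is x = (a_i − a_j) / (j − i). Reading off the sorted break points: {5, 7}.
Verification: at each break x_0, at least two indices attain the minimum of min_i(a_i + i · x_0).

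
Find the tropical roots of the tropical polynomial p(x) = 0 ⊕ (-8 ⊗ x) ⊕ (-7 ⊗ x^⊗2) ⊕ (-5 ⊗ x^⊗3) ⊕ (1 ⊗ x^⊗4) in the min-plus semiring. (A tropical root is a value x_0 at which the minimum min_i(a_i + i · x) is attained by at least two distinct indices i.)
Roots: {-6, -2, -1, 8}

Each tropical root is a break point of the lower envelope of the lines y = a_i + i · x (there are 5 lines, with slopes 0, 1, ..., 4). Only the lines that attain the minimum somewhere contribute to roots; other lines are dominated. Here the surviving (envelope) indices are i = 4, i = 3, i = 2, i = 1, i = 0.
Intersections between consecutive envelope lines give the roots: for adjacent envelope indices i < j the intersection is x = (a_i − a_j) / (j − i). Reading off the sorted break points: {-6, -2, -1, 8}.
Verification: at each break x_0, at least two indices attain the minimum of min_i(a_i + i · x_0).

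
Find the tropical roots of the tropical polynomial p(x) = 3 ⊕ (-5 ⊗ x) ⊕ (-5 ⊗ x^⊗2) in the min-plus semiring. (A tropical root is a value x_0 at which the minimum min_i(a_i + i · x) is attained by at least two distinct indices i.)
Roots: {0, 8}

Each tropical root is a break point of the lower envelope of the lines y = a_i + i · x (there are 3 lines, with slopes 0, 1, ..., 2). Only the lines that attain the minimum somewhere contribute to roots; other lines are dominated. Here the surviving (envelope) indices are i = 2, i = 1, i = 0.
Intersections between consecutive envelope lines give the roots: for adjacent envelope indices i < j the intersection is x = (a_i − a_j) / (j − i). Reading off the sorted break points: {0, 8}.
Verification: at each break x_0, at least two indices attain the minimum of min_i(a_i + i · x_0).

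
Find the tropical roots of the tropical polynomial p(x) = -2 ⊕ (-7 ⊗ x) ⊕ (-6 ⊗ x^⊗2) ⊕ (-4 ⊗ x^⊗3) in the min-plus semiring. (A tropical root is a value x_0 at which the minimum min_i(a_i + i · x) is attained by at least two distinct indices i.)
Roots: {-2, -1, 5}

Each tropical root is a break point of the lower envelope of the lines y = a_i + i · x (there are 4 lines, with slopes 0, 1, ..., 3). Only the lines that attain the minimum somewhere contribute to roots; other lines are dominated. Here the surviving (envelope) indices are i = 3, i = 2, i = 1, i = 0.
Intersections between consecutive envelope lines give the roots: for adjacent envelope indices i < j the intersection is x = (a_i − a_j) / (j − i). Reading off the sorted break points: {-2, -1, 5}.
Verification: at each break x_0, at least two indices attain the minimum of min_i(a_i + i · x_0).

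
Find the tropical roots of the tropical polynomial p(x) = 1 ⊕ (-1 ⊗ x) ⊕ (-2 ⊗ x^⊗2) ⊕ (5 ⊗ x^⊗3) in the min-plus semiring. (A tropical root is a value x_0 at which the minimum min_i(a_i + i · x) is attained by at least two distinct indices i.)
Roots: {-7, 1, 2}

Each tropical root is a break point of the lower envelope of the lines y = a_i + i · x (there are 4 lines, with slopes 0, 1, ..., 3). Only the lines that attain the minimum somewhere contribute to roots; other lines are dominated. Here the surviving (envelope) indices are i = 3, i = 2, i = 1, i = 0.
Intersections between consecutive envelope lines give the roots: for adjacent envelope indices i < j the intersection is x = (a_i − a_j) / (j − i). Reading off the sorted break points: {-7, 1, 2}.
Verification: at each break x_0, at least two indices attain the minimum of min_i(a_i + i · x_0).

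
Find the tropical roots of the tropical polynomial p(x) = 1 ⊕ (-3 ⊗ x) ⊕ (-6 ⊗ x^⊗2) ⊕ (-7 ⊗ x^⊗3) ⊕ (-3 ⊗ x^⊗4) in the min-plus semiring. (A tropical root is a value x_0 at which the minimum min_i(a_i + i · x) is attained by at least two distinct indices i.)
Roots: {-4, 1, 3, 4}

Each tropical root is a break point of the lower envelope of the lines y = a_i + i · x (there are 5 lines, with slopes 0, 1, ..., 4). Only the lines that attain the minimum somewhere contribute to roots; other lines are dominated. Here the surviving (envelope) indices are i = 4, i = 3, i = 2, i = 1, i = 0.
Intersections between consecutive envelope lines give the roots: for adjacent envelope indices i < j the intersection is x = (a_i − a_j) / (j − i). Reading off the sorted break points: {-4, 1, 3, 4}.
Verification: at each break x_0, at least two indices attain the minimum of min_i(a_i + i · x_0).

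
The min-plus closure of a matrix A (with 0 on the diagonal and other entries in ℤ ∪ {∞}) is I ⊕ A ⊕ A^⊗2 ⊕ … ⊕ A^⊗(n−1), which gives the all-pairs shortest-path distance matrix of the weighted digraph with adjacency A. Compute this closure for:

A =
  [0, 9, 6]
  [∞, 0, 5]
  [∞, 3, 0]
Closure =
  [0, 9, 6]
  [∞, 0, 5]
  [∞, 3, 0]

This is the Floyd-Warshall all-pairs shortest-path computation. For each intermediate vertex k = 0, 1, …, 2, update dist[i][j] ← min(dist[i][j], dist[i][k] + dist[k][j]). The final matrix gives, for each (i, j), the minimum total weight of any directed path from i to j (possibly empty when i = j).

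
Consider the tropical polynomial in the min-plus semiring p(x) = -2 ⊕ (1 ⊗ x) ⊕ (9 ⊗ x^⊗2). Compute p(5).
p(5) = -2

A tropical monomial a ⊗ x^⊗i evaluates to a + i · x. Evaluating each term at x = 5:
  Term 0 contributes -2 + 0 · 5 = -2
  Term 1 contributes 1 + 1 · 5 = 6
  Term 2 contributes 9 + 2 · 5 = 19
p(5) = ⊕ of these = min[-2, 6, 19] = -2.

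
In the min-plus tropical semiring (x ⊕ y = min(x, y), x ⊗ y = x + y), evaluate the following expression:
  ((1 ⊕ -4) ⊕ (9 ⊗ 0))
((1 ⊕ -4) ⊕ (9 ⊗ 0)) = -4

Expand innermost to outermost. Recall ⊕ takes the minimum of its arguments and ⊗ takes their sum. Working out the expression ((1 ⊕ -4) ⊕ (9 ⊗ 0)) gives -4.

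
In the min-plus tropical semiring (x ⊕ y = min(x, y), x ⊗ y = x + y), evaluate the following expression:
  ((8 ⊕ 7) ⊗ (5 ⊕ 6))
((8 ⊕ 7) ⊗ (5 ⊕ 6)) = 12

Expand innermost to outermost. Recall ⊕ takes the minimum of its arguments and ⊗ takes their sum. Working out the expression ((8 ⊕ 7) ⊗ (5 ⊕ 6)) gives 12.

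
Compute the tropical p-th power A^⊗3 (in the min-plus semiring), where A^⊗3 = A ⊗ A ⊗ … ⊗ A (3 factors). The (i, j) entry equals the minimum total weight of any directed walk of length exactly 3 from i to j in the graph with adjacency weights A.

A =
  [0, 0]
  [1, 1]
A^⊗3 =
  [0, 0]
  [1, 1]

Each entry (A^⊗3)_ij equals the minimum over all length-3 walks i = v_0 → v_1 → … → v_3 = j of Σ_t A[v_t][v_{t+1}]. For example, for (i, j) = (0, 1) we minimise over 4 possible intermediate vertex sequences; the minimum is 0, attained along the walk 0 → 0 → 0 → 1.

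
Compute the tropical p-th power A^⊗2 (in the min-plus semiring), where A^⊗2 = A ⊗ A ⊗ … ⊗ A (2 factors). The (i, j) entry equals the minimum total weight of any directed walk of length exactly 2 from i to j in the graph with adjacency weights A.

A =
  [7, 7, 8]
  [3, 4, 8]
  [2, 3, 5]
A^⊗2 =
  [10, 11, 13]
  [7, 8, 11]
  [6, 7, 10]

Each entry (A^⊗2)_ij equals the minimum over all length-2 walks i = v_0 → v_1 → … → v_2 = j of Σ_t A[v_t][v_{t+1}]. For example, for (i, j) = (0, 2) we minimise over 3 possible intermediate vertex sequences; the minimum is 13, attained along the walk 0 → 2 → 2.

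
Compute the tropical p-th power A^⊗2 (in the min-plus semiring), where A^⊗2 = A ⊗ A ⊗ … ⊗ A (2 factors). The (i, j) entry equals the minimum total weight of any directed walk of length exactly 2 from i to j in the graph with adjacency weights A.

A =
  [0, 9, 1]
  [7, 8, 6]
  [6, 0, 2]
A^⊗2 =
  [0, 1, 1]
  [7, 6, 8]
  [6, 2, 4]

Each entry (A^⊗2)_ij equals the minimum over all length-2 walks i = v_0 → v_1 → … → v_2 = j of Σ_t A[v_t][v_{t+1}]. For example, for (i, j) = (0, 2) we minimise over 3 possible intermediate vertex sequences; the minimum is 1, attained along the walk 0 → 0 → 2.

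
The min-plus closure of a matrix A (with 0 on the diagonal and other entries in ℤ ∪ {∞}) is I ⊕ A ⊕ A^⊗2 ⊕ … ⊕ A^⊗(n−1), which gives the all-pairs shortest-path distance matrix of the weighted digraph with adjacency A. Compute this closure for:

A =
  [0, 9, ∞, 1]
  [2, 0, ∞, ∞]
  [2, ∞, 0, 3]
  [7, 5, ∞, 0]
Closure =
  [0, 6, ∞, 1]
  [2, 0, ∞, 3]
  [2, 8, 0, 3]
  [7, 5, ∞, 0]

This is the Floyd-Warshall all-pairs shortest-path computation. For each intermediate vertex k = 0, 1, …, 3, update dist[i][j] ← min(dist[i][j], dist[i][k] + dist[k][j]). The final matrix gives, for each (i, j), the minimum total weight of any directed path from i to j (possibly empty when i = j).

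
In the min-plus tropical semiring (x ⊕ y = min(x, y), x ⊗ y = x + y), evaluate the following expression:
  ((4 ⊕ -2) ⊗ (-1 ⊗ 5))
((4 ⊕ -2) ⊗ (-1 ⊗ 5)) = 2

Expand innermost to outermost. Recall ⊕ takes the minimum of its arguments and ⊗ takes their sum. Working out the expression ((4 ⊕ -2) ⊗ (-1 ⊗ 5)) gives 2.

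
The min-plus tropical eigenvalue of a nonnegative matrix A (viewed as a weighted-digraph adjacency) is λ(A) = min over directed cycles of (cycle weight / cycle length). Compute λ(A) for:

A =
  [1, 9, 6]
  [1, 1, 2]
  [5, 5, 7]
λ(A) = 1

Enumerate directed cycles and compute their means (weight / length). Sample:
  cycle 0 → 0: weight = 1, length = 1, mean = 1/1 ≈ 1.000
  cycle 1 → 1: weight = 1, length = 1, mean = 1/1 ≈ 1.000
  cycle 2 → 2: weight = 7, length = 1, mean = 7/1 ≈ 7.000
  cycle 0 → 1 → 0: weight = 10, length = 2, mean = 10/2 ≈ 5.000
  cycle 0 → 2 → 0: weight = 11, length = 2, mean = 11/2 ≈ 5.500
  cycle 1 → 0 → 1: weight = 10, length = 2, mean = 10/2 ≈ 5.000
Minimum mean = 1.000, attained e.g. along the cycle 0 → 0 with weight 1 and length 1. So λ(A) = 1/1 = 1.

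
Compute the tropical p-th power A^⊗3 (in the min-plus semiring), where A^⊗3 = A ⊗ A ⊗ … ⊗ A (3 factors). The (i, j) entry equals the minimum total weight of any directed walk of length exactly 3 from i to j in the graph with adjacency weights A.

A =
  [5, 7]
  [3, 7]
A^⊗3 =
  [15, 17]
  [13, 15]

Each entry (A^⊗3)_ij equals the minimum over all length-3 walks i = v_0 → v_1 → … → v_3 = j of Σ_t A[v_t][v_{t+1}]. For example, for (i, j) = (0, 1) we minimise over 4 possible intermediate vertex sequences; the minimum is 17, attained along the walk 0 → 0 → 0 → 1.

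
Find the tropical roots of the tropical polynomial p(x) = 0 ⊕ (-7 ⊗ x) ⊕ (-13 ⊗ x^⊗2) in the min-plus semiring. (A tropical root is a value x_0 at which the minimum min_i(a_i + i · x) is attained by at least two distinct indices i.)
Roots: {6, 7}

Each tropical root is a break point of the lower envelope of the lines y = a_i + i · x (there are 3 lines, with slopes 0, 1, ..., 2). Only the lines that attain the minimum somewhere contribute to roots; other lines are dominated. Here the surviving (envelope) indices are i = 2, i = 1, i = 0.
Intersections between consecutive envelope lines give the roots: for adjacent envelope indices i < j the intersection is x = (a_i − a_j) / (j − i). Reading off the sorted break points: {6, 7}.
Verification: at each break x_0, at least two indices attain the minimum of min_i(a_i + i · x_0).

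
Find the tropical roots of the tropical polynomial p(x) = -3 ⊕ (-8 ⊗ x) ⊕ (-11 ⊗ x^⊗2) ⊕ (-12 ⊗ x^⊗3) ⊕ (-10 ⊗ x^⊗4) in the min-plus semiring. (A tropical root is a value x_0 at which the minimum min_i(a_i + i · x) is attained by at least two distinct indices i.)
Roots: {-2, 1, 3, 5}

Each tropical root is a break point of the lower envelope of the lines y = a_i + i · x (there are 5 lines, with slopes 0, 1, ..., 4). Only the lines that attain the minimum somewhere contribute to roots; other lines are dominated. Here the surviving (envelope) indices are i = 4, i = 3, i = 2, i = 1, i = 0.
Intersections between consecutive envelope lines give the roots: for adjacent envelope indices i < j the intersection is x = (a_i − a_j) / (j − i). Reading off the sorted break points: {-2, 1, 3, 5}.
Verification: at each break x_0, at least two indices attain the minimum of min_i(a_i + i · x_0).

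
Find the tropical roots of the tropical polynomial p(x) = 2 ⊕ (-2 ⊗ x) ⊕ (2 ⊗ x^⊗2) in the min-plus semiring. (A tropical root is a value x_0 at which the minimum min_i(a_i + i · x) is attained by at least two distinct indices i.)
Roots: {-4, 4}

Each tropical root is a break point of the lower envelope of the lines y = a_i + i · x (there are 3 lines, with slopes 0, 1, ..., 2). Only the lines that attain the minimum somewhere contribute to roots; other lines are dominated. Here the surviving (envelope) indices are i = 2, i = 1, i = 0.
Intersections between consecutive envelope lines give the roots: for adjacent envelope indices i < j the intersection is x = (a_i − a_j) / (j − i). Reading off the sorted break points: {-4, 4}.
Verification: at each break x_0, at least two indices attain the minimum of min_i(a_i + i · x_0).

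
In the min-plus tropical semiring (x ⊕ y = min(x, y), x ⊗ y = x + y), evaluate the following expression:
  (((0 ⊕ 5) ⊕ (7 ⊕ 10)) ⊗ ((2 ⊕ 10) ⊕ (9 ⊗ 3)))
(((0 ⊕ 5) ⊕ (7 ⊕ 10)) ⊗ ((2 ⊕ 10) ⊕ (9 ⊗ 3))) = 2

Expand innermost to outermost. Recall ⊕ takes the minimum of its arguments and ⊗ takes their sum. Working out the expression (((0 ⊕ 5) ⊕ (7 ⊕ 10)) ⊗ ((2 ⊕ 10) ⊕ (9 ⊗ 3))) gives 2.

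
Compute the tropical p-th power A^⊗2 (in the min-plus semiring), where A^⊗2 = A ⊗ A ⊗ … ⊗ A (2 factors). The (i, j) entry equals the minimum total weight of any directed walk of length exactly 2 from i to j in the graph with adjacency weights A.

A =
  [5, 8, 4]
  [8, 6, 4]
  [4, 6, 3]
A^⊗2 =
  [8, 10, 7]
  [8, 10, 7]
  [7, 9, 6]

Each entry (A^⊗2)_ij equals the minimum over all length-2 walks i = v_0 → v_1 → … → v_2 = j of Σ_t A[v_t][v_{t+1}]. For example, for (i, j) = (0, 2) we minimise over 3 possible intermediate vertex sequences; the minimum is 7, attained along the walk 0 → 2 → 2.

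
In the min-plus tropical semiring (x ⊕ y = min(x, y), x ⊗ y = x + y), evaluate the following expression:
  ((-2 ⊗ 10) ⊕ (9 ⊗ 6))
((-2 ⊗ 10) ⊕ (9 ⊗ 6)) = 8

Expand innermost to outermost. Recall ⊕ takes the minimum of its arguments and ⊗ takes their sum. Working out the expression ((-2 ⊗ 10) ⊕ (9 ⊗ 6)) gives 8.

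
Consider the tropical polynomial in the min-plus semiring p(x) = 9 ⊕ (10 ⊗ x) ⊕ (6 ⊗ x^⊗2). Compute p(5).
p(5) = 9

A tropical monomial a ⊗ x^⊗i evaluates to a + i · x. Evaluating each term at x = 5:
  Term 0 contributes 9 + 0 · 5 = 9
  Term 1 contributes 10 + 1 · 5 = 15
  Term 2 contributes 6 + 2 · 5 = 16
p(5) = ⊕ of these = min[9, 15, 16] = 9.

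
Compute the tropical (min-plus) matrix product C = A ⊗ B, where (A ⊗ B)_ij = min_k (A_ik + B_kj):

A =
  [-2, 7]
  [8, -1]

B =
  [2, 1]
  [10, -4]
A ⊗ B =
  [0, -1]
  [9, -5]

Apply the min-plus product entry-by-entry:
  C[0][0] = min over k of (A[0][0] + B[0][0] = -2 + 2 = 0, A[0][1] + B[1][0] = 7 + 10 = 17) = 0 (attained at k = 0)
  C[0][1] = min over k of (A[0][0] + B[0][1] = -2 + 1 = -1, A[0][1] + B[1][1] = 7 + -4 = 3) = -1 (attained at k = 0)
  C[1][0] = min over k of (A[1][0] + B[0][0] = 8 + 2 = 10, A[1][1] + B[1][0] = -1 + 10 = 9) = 9 (attained at k = 1)
  C[1][1] = min over k of (A[1][0] + B[0][1] = 8 + 1 = 9, A[1][1] + B[1][1] = -1 + -4 = -5) = -5 (attained at k = 1)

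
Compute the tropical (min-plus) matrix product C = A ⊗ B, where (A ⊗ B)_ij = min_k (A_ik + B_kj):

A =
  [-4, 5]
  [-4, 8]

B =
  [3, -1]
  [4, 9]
A ⊗ B =
  [-1, -5]
  [-1, -5]

Apply the min-plus product entry-by-entry:
  C[0][0] = min over k of (A[0][0] + B[0][0] = -4 + 3 = -1, A[0][1] + B[1][0] = 5 + 4 = 9) = -1 (attained at k = 0)
  C[0][1] = min over k of (A[0][0] + B[0][1] = -4 + -1 = -5, A[0][1] + B[1][1] = 5 + 9 = 14) = -5 (attained at k = 0)
  C[1][0] = min over k of (A[1][0] + B[0][0] = -4 + 3 = -1, A[1][1] + B[1][0] = 8 + 4 = 12) = -1 (attained at k = 0)
  C[1][1] = min over k of (A[1][0] + B[0][1] = -4 + -1 = -5, A[1][1] + B[1][1] = 8 + 9 = 17) = -5 (attained at k = 0)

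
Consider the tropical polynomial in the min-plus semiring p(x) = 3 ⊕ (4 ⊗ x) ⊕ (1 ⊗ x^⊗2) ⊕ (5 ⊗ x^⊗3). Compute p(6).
p(6) = 3

A tropical monomial a ⊗ x^⊗i evaluates to a + i · x. Evaluating each term at x = 6:
  Term 0 contributes 3 + 0 · 6 = 3
  Term 1 contributes 4 + 1 · 6 = 10
  Term 2 contributes 1 + 2 · 6 = 13
  Term 3 contributes 5 + 3 · 6 = 23
p(6) = ⊕ of these = min[3, 10, 13, 23] = 3.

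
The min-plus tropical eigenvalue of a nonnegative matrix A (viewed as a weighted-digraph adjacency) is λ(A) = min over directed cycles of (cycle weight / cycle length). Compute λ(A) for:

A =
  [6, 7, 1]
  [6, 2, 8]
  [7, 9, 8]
λ(A) = 2

Enumerate directed cycles and compute their means (weight / length). Sample:
  cycle 0 → 0: weight = 6, length = 1, mean = 6/1 ≈ 6.000
  cycle 1 → 1: weight = 2, length = 1, mean = 2/1 ≈ 2.000
  cycle 2 → 2: weight = 8, length = 1, mean = 8/1 ≈ 8.000
  cycle 0 → 1 → 0: weight = 13, length = 2, mean = 13/2 ≈ 6.500
  cycle 0 → 2 → 0: weight = 8, length = 2, mean = 8/2 ≈ 4.000
  cycle 1 → 0 → 1: weight = 13, length = 2, mean = 13/2 ≈ 6.500
Minimum mean = 2.000, attained e.g. along the cycle 1 → 1 with weight 2 and length 1. So λ(A) = 2/1 = 2.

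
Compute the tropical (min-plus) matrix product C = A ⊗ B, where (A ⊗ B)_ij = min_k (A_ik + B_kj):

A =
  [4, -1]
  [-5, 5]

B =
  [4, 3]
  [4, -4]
A ⊗ B =
  [3, -5]
  [-1, -2]

Apply the min-plus product entry-by-entry:
  C[0][0] = min over k of (A[0][0] + B[0][0] = 4 + 4 = 8, A[0][1] + B[1][0] = -1 + 4 = 3) = 3 (attained at k = 1)
  C[0][1] = min over k of (A[0][0] + B[0][1] = 4 + 3 = 7, A[0][1] + B[1][1] = -1 + -4 = -5) = -5 (attained at k = 1)
  C[1][0] = min over k of (A[1][0] + B[0][0] = -5 + 4 = -1, A[1][1] + B[1][0] = 5 + 4 = 9) = -1 (attained at k = 0)
  C[1][1] = min over k of (A[1][0] + B[0][1] = -5 + 3 = -2, A[1][1] + B[1][1] = 5 + -4 = 1) = -2 (attained at k = 0)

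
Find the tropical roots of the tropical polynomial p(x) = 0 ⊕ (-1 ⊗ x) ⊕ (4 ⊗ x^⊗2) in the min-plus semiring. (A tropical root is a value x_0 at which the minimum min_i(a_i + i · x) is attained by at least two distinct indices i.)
Roots: {-5, 1}

Each tropical root is a break point of the lower envelope of the lines y = a_i + i · x (there are 3 lines, with slopes 0, 1, ..., 2). Only the lines that attain the minimum somewhere contribute to roots; other lines are dominated. Here the surviving (envelope) indices are i = 2, i = 1, i = 0.
Intersections between consecutive envelope lines give the roots: for adjacent envelope indices i < j the intersection is x = (a_i − a_j) / (j − i). Reading off the sorted break points: {-5, 1}.
Verification: at each break x_0, at least two indices attain the minimum of min_i(a_i + i · x_0).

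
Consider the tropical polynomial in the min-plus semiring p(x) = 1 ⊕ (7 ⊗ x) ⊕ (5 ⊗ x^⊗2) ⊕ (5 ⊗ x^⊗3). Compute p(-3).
p(-3) = -4

A tropical monomial a ⊗ x^⊗i evaluates to a + i · x. Evaluating each term at x = -3:
  Term 0 contributes 1 + 0 · -3 = 1
  Term 1 contributes 7 + 1 · -3 = 4
  Term 2 contributes 5 + 2 · -3 = -1
  Term 3 contributes 5 + 3 · -3 = -4
p(-3) = ⊕ of these = min[1, 4, -1, -4] = -4.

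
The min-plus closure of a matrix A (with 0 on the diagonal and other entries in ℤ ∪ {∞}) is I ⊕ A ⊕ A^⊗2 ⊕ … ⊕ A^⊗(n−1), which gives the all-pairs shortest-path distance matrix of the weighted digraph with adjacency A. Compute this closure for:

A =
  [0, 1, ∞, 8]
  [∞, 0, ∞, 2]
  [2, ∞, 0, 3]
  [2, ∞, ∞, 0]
Closure =
  [0, 1, ∞, 3]
  [4, 0, ∞, 2]
  [2, 3, 0, 3]
  [2, 3, ∞, 0]

This is the Floyd-Warshall all-pairs shortest-path computation. For each intermediate vertex k = 0, 1, …, 3, update dist[i][j] ← min(dist[i][j], dist[i][k] + dist[k][j]). The final matrix gives, for each (i, j), the minimum total weight of any directed path from i to j (possibly empty when i = j).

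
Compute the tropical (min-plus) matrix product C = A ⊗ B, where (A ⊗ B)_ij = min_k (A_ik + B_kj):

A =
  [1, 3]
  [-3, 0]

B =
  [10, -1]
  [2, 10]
A ⊗ B =
  [5, 0]
  [2, -4]

Apply the min-plus product entry-by-entry:
  C[0][0] = min over k of (A[0][0] + B[0][0] = 1 + 10 = 11, A[0][1] + B[1][0] = 3 + 2 = 5) = 5 (attained at k = 1)
  C[0][1] = min over k of (A[0][0] + B[0][1] = 1 + -1 = 0, A[0][1] + B[1][1] = 3 + 10 = 13) = 0 (attained at k = 0)
  C[1][0] = min over k of (A[1][0] + B[0][0] = -3 + 10 = 7, A[1][1] + B[1][0] = 0 + 2 = 2) = 2 (attained at k = 1)
  C[1][1] = min over k of (A[1][0] + B[0][1] = -3 + -1 = -4, A[1][1] + B[1][1] = 0 + 10 = 10) = -4 (attained at k = 0)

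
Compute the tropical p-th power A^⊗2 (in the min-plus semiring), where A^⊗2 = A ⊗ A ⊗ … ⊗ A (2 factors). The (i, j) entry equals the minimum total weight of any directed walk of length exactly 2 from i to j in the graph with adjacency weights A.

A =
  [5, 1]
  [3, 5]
A^⊗2 =
  [4, 6]
  [8, 4]

Each entry (A^⊗2)_ij equals the minimum over all length-2 walks i = v_0 → v_1 → … → v_2 = j of Σ_t A[v_t][v_{t+1}]. For example, for (i, j) = (0, 1) we minimise over 2 possible intermediate vertex sequences; the minimum is 6, attained along the walk 0 → 0 → 1.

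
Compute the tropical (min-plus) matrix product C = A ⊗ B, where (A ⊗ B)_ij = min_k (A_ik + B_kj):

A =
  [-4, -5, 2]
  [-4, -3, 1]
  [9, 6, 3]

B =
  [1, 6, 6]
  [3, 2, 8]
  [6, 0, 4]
A ⊗ B =
  [-3, -3, 2]
  [-3, -1, 2]
  [9, 3, 7]

Apply the min-plus product entry-by-entry:
  C[0][0] = min over k of (A[0][0] + B[0][0] = -4 + 1 = -3, A[0][1] + B[1][0] = -5 + 3 = -2, A[0][2] + B[2][0] = 2 + 6 = 8) = -3 (attained at k = 0)
  C[0][1] = min over k of (A[0][0] + B[0][1] = -4 + 6 = 2, A[0][1] + B[1][1] = -5 + 2 = -3, A[0][2] + B[2][1] = 2 + 0 = 2) = -3 (attained at k = 1)
  C[0][2] = min over k of (A[0][0] + B[0][2] = -4 + 6 = 2, A[0][1] + B[1][2] = -5 + 8 = 3, A[0][2] + B[2][2] = 2 + 4 = 6) = 2 (attained at k = 0)
  C[1][0] = min over k of (A[1][0] + B[0][0] = -4 + 1 = -3, A[1][1] + B[1][0] = -3 + 3 = 0, A[1][2] + B[2][0] = 1 + 6 = 7) = -3 (attained at k = 0)
  C[1][1] = min over k of (A[1][0] + B[0][1] = -4 + 6 = 2, A[1][1] + B[1][1] = -3 + 2 = -1, A[1][2] + B[2][1] = 1 + 0 = 1) = -1 (attained at k = 1)
  C[1][2] = min over k of (A[1][0] + B[0][2] = -4 + 6 = 2, A[1][1] + B[1][2] = -3 + 8 = 5, A[1][2] + B[2][2] = 1 + 4 = 5) = 2 (attained at k = 0)
  C[2][0] = min over k of (A[2][0] + B[0][0] = 9 + 1 = 10, A[2][1] + B[1][0] = 6 + 3 = 9, A[2][2] + B[2][0] = 3 + 6 = 9) = 9 (attained at k = 1)
  C[2][1] = min over k of (A[2][0] + B[0][1] = 9 + 6 = 15, A[2][1] + B[1][1] = 6 + 2 = 8, A[2][2] + B[2][1] = 3 + 0 = 3) = 3 (attained at k = 2)
  C[2][2] = min over k of (A[2][0] + B[0][2] = 9 + 6 = 15, A[2][1] + B[1][2] = 6 + 8 = 14, A[2][2] + B[2][2] = 3 + 4 = 7) = 7 (attained at k = 2)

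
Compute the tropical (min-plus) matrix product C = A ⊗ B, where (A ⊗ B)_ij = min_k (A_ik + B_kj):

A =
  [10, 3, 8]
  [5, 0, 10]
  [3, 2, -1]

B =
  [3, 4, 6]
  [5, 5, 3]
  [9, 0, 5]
A ⊗ B =
  [8, 8, 6]
  [5, 5, 3]
  [6, -1, 4]

Apply the min-plus product entry-by-entry:
  C[0][0] = min over k of (A[0][0] + B[0][0] = 10 + 3 = 13, A[0][1] + B[1][0] = 3 + 5 = 8, A[0][2] + B[2][0] = 8 + 9 = 17) = 8 (attained at k = 1)
  C[0][1] = min over k of (A[0][0] + B[0][1] = 10 + 4 = 14, A[0][1] + B[1][1] = 3 + 5 = 8, A[0][2] + B[2][1] = 8 + 0 = 8) = 8 (attained at k = 1)
  C[0][2] = min over k of (A[0][0] + B[0][2] = 10 + 6 = 16, A[0][1] + B[1][2] = 3 + 3 = 6, A[0][2] + B[2][2] = 8 + 5 = 13) = 6 (attained at k = 1)
  C[1][0] = min over k of (A[1][0] + B[0][0] = 5 + 3 = 8, A[1][1] + B[1][0] = 0 + 5 = 5, A[1][2] + B[2][0] = 10 + 9 = 19) = 5 (attained at k = 1)
  C[1][1] = min over k of (A[1][0] + B[0][1] = 5 + 4 = 9, A[1][1] + B[1][1] = 0 + 5 = 5, A[1][2] + B[2][1] = 10 + 0 = 10) = 5 (attained at k = 1)
  C[1][2] = min over k of (A[1][0] + B[0][2] = 5 + 6 = 11, A[1][1] + B[1][2] = 0 + 3 = 3, A[1][2] + B[2][2] = 10 + 5 = 15) = 3 (attained at k = 1)
  C[2][0] = min over k of (A[2][0] + B[0][0] = 3 + 3 = 6, A[2][1] + B[1][0] = 2 + 5 = 7, A[2][2] + B[2][0] = -1 + 9 = 8) = 6 (attained at k = 0)
  C[2][1] = min over k of (A[2][0] + B[0][1] = 3 + 4 = 7, A[2][1] + B[1][1] = 2 + 5 = 7, A[2][2] + B[2][1] = -1 + 0 = -1) = -1 (attained at k = 2)
  C[2][2] = min over k of (A[2][0] + B[0][2] = 3 + 6 = 9, A[2][1] + B[1][2] = 2 + 3 = 5, A[2][2] + B[2][2] = -1 + 5 = 4) = 4 (attained at k = 2)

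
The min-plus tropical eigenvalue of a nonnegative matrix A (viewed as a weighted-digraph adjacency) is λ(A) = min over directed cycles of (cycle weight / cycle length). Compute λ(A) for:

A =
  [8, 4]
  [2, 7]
λ(A) = 3

Enumerate directed cycles and compute their means (weight / length). Sample:
  cycle 0 → 0: weight = 8, length = 1, mean = 8/1 ≈ 8.000
  cycle 1 → 1: weight = 7, length = 1, mean = 7/1 ≈ 7.000
  cycle 0 → 1 → 0: weight = 6, length = 2, mean = 6/2 ≈ 3.000
  cycle 1 → 0 → 1: weight = 6, length = 2, mean = 6/2 ≈ 3.000
Minimum mean = 3.000, attained e.g. along the cycle 0 → 1 → 0 with weight 6 and length 2. So λ(A) = 6/2 = 3.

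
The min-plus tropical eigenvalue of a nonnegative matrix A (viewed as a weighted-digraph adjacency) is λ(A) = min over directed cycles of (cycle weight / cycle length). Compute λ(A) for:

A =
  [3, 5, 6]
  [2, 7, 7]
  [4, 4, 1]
λ(A) = 1

Enumerate directed cycles and compute their means (weight / length). Sample:
  cycle 0 → 0: weight = 3, length = 1, mean = 3/1 ≈ 3.000
  cycle 1 → 1: weight = 7, length = 1, mean = 7/1 ≈ 7.000
  cycle 2 → 2: weight = 1, length = 1, mean = 1/1 ≈ 1.000
  cycle 0 → 1 → 0: weight = 7, length = 2, mean = 7/2 ≈ 3.500
  cycle 0 → 2 → 0: weight = 10, length = 2, mean = 10/2 ≈ 5.000
  cycle 1 → 0 → 1: weight = 7, length = 2, mean = 7/2 ≈ 3.500
Minimum mean = 1.000, attained e.g. along the cycle 2 → 2 with weight 1 and length 1. So λ(A) = 1/1 = 1.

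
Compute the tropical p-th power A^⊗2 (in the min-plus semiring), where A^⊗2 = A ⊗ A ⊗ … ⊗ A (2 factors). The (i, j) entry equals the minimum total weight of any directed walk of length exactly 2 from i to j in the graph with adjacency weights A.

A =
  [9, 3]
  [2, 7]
A^⊗2 =
  [5, 10]
  [9, 5]

Each entry (A^⊗2)_ij equals the minimum over all length-2 walks i = v_0 → v_1 → … → v_2 = j of Σ_t A[v_t][v_{t+1}]. For example, for (i, j) = (0, 1) we minimise over 2 possible intermediate vertex sequences; the minimum is 10, attained along the walk 0 → 1 → 1.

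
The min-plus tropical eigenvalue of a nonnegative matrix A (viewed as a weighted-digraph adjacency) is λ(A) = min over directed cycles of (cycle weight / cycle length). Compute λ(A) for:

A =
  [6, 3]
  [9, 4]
λ(A) = 4

Enumerate directed cycles and compute their means (weight / length). Sample:
  cycle 0 → 0: weight = 6, length = 1, mean = 6/1 ≈ 6.000
  cycle 1 → 1: weight = 4, length = 1, mean = 4/1 ≈ 4.000
  cycle 0 → 1 → 0: weight = 12, length = 2, mean = 12/2 ≈ 6.000
  cycle 1 → 0 → 1: weight = 12, length = 2, mean = 12/2 ≈ 6.000
Minimum mean = 4.000, attained e.g. along the cycle 1 → 1 with weight 4 and length 1. So λ(A) = 4/1 = 4.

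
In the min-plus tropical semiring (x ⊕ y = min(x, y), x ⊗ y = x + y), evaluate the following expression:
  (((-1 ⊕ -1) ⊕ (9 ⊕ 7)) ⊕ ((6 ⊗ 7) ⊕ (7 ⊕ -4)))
(((-1 ⊕ -1) ⊕ (9 ⊕ 7)) ⊕ ((6 ⊗ 7) ⊕ (7 ⊕ -4))) = -4

Expand innermost to outermost. Recall ⊕ takes the minimum of its arguments and ⊗ takes their sum. Working out the expression (((-1 ⊕ -1) ⊕ (9 ⊕ 7)) ⊕ ((6 ⊗ 7) ⊕ (7 ⊕ -4))) gives -4.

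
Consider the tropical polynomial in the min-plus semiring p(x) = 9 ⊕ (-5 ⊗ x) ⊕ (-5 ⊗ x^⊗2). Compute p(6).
p(6) = 1

A tropical monomial a ⊗ x^⊗i evaluates to a + i · x. Evaluating each term at x = 6:
  Term 0 contributes 9 + 0 · 6 = 9
  Term 1 contributes -5 + 1 · 6 = 1
  Term 2 contributes -5 + 2 · 6 = 7
p(6) = ⊕ of these = min[9, 1, 7] = 1.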